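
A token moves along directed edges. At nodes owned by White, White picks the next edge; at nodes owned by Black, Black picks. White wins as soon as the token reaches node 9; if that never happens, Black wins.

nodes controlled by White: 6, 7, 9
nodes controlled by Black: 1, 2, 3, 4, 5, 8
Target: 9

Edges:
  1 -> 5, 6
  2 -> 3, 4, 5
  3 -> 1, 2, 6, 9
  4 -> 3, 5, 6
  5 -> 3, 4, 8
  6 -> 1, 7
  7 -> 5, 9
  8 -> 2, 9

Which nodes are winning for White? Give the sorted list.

6, 7, 9

A0 = {9}
A1: add {7} — 7 (White) has 7→9.
A2: add {6} — 6 (White) has 6→7.
A3 = A2; e.g. 1 (Black) can still go to 5. Fixed point.
White's winning region = {6, 7, 9}.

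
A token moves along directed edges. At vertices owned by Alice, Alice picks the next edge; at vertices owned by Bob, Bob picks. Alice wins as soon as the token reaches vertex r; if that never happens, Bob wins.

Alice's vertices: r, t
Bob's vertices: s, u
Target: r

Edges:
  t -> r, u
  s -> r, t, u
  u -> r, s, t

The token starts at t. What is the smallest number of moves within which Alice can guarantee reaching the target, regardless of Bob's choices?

1

A0 = {r}
A1: add {t} — t (Alice) has t→r.
A2 = A1; e.g. s (Bob) can still go to u. Fixed point.
t enters the attractor at level 1, so Alice can force the target in 1 move from there.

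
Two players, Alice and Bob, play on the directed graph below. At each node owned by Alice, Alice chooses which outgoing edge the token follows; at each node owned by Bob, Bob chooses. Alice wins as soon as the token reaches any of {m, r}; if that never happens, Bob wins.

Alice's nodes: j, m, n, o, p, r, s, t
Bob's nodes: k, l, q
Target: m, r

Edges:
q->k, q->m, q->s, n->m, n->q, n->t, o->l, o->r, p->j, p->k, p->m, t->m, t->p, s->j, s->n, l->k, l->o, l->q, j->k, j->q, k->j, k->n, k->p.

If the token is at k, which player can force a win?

A0 = {m, r}
A1: add {n, o, p, t} — n (Alice) has n→m; o (Alice) has o→r; p (Alice) has p→m; t (Alice) has t→m.
A2: add {s} — s (Alice) has s→n.
A3 = A2; e.g. j (Alice) has no edge into A2. Fixed point.
k never enters the attractor, so Bob can avoid the target forever.

Bob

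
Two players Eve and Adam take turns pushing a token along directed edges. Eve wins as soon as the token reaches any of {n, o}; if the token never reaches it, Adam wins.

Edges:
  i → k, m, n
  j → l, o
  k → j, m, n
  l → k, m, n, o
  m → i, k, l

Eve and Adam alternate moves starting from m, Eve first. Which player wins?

Track states (vertex, player-to-move).
A0 = {(n,Eve), (n,Adam), (o,Eve), (o,Adam)}
A1: add {(i,Eve), (j,Eve), (k,Eve), (l,Eve)}.
A2: add {(j,Adam), (m,Adam)}.
A3 = A2; e.g. (i,Adam) stays out. (m,Eve) never enters ⇒ Adam avoids the target.

Adam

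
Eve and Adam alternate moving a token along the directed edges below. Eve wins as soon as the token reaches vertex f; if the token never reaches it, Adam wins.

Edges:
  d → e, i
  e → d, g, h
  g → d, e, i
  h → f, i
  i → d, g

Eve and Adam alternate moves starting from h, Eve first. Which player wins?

Eve

Track states (vertex, player-to-move).
A0 = {(f,Eve), (f,Adam)}
A1: add {(h,Eve)}.
(h,Eve) ∈ A1 ⇒ Eve forces the target.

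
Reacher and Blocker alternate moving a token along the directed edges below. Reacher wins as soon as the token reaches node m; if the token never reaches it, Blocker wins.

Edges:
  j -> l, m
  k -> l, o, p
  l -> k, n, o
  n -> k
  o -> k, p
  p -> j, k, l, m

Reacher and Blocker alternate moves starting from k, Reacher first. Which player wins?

Blocker

Track states (vertex, player-to-move).
A0 = {(m,Reacher), (m,Blocker)}
A1: add {(j,Reacher), (p,Reacher)}.
A2 = A1; e.g. (j,Blocker) stays out. (k,Reacher) never enters ⇒ Blocker avoids the target.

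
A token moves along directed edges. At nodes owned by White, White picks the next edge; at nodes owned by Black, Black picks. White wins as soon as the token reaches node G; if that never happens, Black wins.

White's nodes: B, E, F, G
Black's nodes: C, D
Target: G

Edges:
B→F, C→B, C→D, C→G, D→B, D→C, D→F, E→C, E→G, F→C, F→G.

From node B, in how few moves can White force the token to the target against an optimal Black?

2

A0 = {G}
A1: add {E, F} — E (White) has E→G; F (White) has F→G.
A2: add {B} — B (White) has B→F.
A3 = A2; e.g. C (Black) can still go to D. Fixed point.
B enters the attractor at level 2, so White can force the target in 2 moves from there.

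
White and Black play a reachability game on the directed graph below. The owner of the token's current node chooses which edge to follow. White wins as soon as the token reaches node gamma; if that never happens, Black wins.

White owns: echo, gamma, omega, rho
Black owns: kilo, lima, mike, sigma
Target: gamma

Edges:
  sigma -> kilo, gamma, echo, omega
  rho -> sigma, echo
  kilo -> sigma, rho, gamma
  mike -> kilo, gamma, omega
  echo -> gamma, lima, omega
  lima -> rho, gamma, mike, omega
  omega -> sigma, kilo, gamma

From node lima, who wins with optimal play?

A0 = {gamma}
A1: add {echo, omega} — echo (White) has echo→gamma; omega (White) has omega→gamma.
A2: add {rho} — rho (White) has rho→echo.
A3 = A2; e.g. sigma (Black) can still go to kilo. Fixed point.
lima never enters the attractor, so Black can avoid the target forever.

Black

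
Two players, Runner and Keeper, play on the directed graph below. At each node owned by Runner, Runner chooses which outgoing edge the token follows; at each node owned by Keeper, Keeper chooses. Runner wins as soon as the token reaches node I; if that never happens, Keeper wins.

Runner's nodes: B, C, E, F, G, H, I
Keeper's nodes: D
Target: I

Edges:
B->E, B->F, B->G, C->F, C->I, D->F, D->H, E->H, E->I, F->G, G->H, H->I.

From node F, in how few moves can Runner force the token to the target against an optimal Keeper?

A0 = {I}
A1: add {C, E, H} — C (Runner) has C→I; E (Runner) has E→I; H (Runner) has H→I.
A2: add {B, G} — B (Runner) has B→E; G (Runner) has G→H.
A3: add {F} — F (Runner) has F→G.
F enters the attractor at level 3, so Runner can force the target in 3 moves from there.

3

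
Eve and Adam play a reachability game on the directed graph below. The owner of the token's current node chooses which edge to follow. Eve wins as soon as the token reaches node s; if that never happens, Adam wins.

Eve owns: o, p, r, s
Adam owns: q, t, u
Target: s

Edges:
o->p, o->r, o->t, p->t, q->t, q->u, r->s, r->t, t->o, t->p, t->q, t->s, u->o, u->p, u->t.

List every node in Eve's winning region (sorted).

o, r, s

A0 = {s}
A1: add {r} — r (Eve) has r→s.
A2: add {o} — o (Eve) has o→r.
A3 = A2; e.g. p (Eve) has no edge into A2. Fixed point.
Eve's winning region = {o, r, s}.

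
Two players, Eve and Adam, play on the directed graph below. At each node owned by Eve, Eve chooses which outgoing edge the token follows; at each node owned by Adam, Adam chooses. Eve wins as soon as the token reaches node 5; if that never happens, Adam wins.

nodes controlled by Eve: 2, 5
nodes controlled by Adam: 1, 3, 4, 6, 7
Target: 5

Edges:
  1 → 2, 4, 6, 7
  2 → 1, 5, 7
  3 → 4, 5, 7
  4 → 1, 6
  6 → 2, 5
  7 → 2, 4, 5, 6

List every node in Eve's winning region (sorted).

2, 5, 6

A0 = {5}
A1: add {2} — 2 (Eve) has 2→5.
A2: add {6} — 6 (Adam): all of {2, 5} already in.
A3 = A2; e.g. 1 (Adam) can still go to 4. Fixed point.
Eve's winning region = {2, 5, 6}.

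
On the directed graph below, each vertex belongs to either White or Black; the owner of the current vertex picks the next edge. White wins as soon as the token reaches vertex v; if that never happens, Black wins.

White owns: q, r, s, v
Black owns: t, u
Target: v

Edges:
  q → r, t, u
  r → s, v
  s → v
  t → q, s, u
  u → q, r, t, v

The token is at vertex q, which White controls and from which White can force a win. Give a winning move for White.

A0 = {v}
A1: add {r, s} — r (White) has r→v; s (White) has s→v.
A2: add {q} — q (White) has q→r.
A3 = A2; e.g. t (Black) can still go to u. Fixed point.
From q, successor r is in the attractor (rank 1); the other successors t, u are not.

r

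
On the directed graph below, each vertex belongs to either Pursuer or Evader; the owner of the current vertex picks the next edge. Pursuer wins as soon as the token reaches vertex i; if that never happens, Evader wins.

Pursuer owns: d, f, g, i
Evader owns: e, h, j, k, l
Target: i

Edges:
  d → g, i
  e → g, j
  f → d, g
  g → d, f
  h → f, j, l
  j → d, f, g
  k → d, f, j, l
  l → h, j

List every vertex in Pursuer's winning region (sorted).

d, e, f, g, i, j

A0 = {i}
A1: add {d} — d (Pursuer) has d→i.
A2: add {f, g} — f (Pursuer) has f→d; g (Pursuer) has g→d.
A3: add {j} — j (Evader): all of {d, f, g} already in.
A4: add {e} — e (Evader): all of {g, j} already in.
A5 = A4; e.g. h (Evader) can still go to l. Fixed point.
Pursuer's winning region = {d, e, f, g, i, j}.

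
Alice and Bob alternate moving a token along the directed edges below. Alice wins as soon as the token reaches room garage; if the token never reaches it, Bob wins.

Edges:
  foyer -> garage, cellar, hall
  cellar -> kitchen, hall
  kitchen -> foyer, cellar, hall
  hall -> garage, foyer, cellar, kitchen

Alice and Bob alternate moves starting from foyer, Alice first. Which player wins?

Alice

Track states (vertex, player-to-move).
A0 = {(garage,Alice), (garage,Bob)}
A1: add {(foyer,Alice), (hall,Alice)}.
(foyer,Alice) ∈ A1 ⇒ Alice forces the target.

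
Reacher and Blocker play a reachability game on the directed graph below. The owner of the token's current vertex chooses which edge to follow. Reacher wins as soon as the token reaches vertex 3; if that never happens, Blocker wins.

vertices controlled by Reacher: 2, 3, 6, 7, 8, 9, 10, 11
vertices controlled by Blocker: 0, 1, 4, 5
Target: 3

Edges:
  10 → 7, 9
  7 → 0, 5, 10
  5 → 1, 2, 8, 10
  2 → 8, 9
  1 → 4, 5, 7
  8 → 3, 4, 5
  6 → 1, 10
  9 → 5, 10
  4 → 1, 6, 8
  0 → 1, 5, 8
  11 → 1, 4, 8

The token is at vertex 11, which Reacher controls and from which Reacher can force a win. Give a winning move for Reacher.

8

A0 = {3}
A1: add {8} — 8 (Reacher) has 8→3.
A2: add {2, 11} — 2 (Reacher) has 2→8; 11 (Reacher) has 11→8.
A3 = A2; e.g. 0 (Blocker) can still go to 1. Fixed point.
From 11, successor 8 is in the attractor (rank 1); the other successors 1, 4 are not.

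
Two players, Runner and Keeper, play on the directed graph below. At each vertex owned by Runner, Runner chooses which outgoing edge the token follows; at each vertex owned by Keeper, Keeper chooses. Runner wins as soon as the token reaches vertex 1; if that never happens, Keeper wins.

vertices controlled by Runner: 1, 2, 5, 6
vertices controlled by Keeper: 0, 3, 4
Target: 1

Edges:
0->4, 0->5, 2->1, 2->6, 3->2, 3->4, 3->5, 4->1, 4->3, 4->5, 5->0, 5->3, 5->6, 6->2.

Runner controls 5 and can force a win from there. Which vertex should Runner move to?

6

A0 = {1}
A1: add {2} — 2 (Runner) has 2→1.
A2: add {6} — 6 (Runner) has 6→2.
A3: add {5} — 5 (Runner) has 5→6.
A4 = A3; e.g. 0 (Keeper) can still go to 4. Fixed point.
From 5, successor 6 is in the attractor (rank 2); the other successors 0, 3 are not.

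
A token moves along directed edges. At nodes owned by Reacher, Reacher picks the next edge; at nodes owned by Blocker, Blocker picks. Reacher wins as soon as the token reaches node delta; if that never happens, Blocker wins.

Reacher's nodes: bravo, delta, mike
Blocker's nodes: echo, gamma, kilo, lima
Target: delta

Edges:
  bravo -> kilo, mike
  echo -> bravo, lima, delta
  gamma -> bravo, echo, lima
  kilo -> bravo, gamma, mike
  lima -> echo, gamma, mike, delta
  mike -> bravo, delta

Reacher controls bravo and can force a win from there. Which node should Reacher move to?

A0 = {delta}
A1: add {mike} — mike (Reacher) has mike→delta.
A2: add {bravo} — bravo (Reacher) has bravo→mike.
A3 = A2; e.g. echo (Blocker) can still go to lima. Fixed point.
From bravo, successor mike is in the attractor (rank 1); the other successor kilo is not.

mike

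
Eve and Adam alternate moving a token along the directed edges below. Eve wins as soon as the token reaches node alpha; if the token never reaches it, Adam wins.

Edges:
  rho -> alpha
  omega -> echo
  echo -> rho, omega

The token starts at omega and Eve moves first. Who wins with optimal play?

Adam

Track states (vertex, player-to-move).
A0 = {(alpha,Eve), (alpha,Adam)}
A1: add {(rho,Eve), (rho,Adam)}.
A2: add {(echo,Eve)}.
A3: add {(omega,Adam)}.
A4 = A3; e.g. (omega,Eve) stays out. (omega,Eve) never enters ⇒ Adam avoids the target.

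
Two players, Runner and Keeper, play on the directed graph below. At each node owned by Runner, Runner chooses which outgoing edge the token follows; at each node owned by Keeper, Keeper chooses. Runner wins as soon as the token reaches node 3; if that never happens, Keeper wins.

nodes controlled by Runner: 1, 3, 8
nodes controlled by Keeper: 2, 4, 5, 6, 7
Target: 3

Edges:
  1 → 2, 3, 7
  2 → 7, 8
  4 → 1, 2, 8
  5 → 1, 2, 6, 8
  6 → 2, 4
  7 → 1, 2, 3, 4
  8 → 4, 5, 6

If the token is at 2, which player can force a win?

A0 = {3}
A1: add {1} — 1 (Runner) has 1→3.
A2 = A1; e.g. 2 (Keeper) can still go to 7. Fixed point.
2 never enters the attractor, so Keeper can avoid the target forever.

Keeper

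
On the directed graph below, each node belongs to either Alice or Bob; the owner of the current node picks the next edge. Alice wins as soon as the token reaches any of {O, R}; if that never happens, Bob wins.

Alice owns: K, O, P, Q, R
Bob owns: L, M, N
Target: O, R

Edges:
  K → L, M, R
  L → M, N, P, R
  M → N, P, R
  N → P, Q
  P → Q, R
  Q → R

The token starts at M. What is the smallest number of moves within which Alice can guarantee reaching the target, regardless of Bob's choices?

A0 = {O, R}
A1: add {K, P, Q} — K (Alice) has K→R; P (Alice) has P→R; Q (Alice) has Q→R.
A2: add {N} — N (Bob): all of {P, Q} already in.
A3: add {M} — M (Bob): all of {N, P, R} already in.
M enters the attractor at level 3, so Alice can force the target in 3 moves from there.

3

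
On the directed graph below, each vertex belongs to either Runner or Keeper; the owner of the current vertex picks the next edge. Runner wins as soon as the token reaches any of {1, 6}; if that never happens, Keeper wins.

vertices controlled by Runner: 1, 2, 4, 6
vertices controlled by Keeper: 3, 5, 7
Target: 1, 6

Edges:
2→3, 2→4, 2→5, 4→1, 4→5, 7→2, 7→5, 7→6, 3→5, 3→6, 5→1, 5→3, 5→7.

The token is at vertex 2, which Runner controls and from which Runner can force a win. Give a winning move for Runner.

4

A0 = {1, 6}
A1: add {4} — 4 (Runner) has 4→1.
A2: add {2} — 2 (Runner) has 2→4.
A3 = A2; e.g. 3 (Keeper) can still go to 5. Fixed point.
From 2, successor 4 is in the attractor (rank 1); the other successors 3, 5 are not.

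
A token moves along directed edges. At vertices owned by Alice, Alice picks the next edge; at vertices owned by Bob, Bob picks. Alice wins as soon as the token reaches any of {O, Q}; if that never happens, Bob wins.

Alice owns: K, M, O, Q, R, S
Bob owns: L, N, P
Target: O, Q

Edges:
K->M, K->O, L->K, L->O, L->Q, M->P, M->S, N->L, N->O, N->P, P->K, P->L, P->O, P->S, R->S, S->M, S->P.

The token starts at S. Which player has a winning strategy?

Bob

A0 = {O, Q}
A1: add {K} — K (Alice) has K→O.
A2: add {L} — L (Bob): all of {K, O, Q} already in.
A3 = A2; e.g. M (Alice) has no edge into A2. Fixed point.
S never enters the attractor, so Bob can avoid the target forever.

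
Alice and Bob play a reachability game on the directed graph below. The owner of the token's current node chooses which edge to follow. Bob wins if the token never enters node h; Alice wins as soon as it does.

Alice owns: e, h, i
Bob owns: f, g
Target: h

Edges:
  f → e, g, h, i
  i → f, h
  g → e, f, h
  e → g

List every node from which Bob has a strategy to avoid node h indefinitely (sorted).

A0 = {h}
A1: add {i} — i (Alice) has i→h.
A2 = A1; e.g. e (Alice) has no edge into A1. Fixed point.
Alice's attractor = {h, i}; Bob avoids the target exactly from the complement.

e, f, g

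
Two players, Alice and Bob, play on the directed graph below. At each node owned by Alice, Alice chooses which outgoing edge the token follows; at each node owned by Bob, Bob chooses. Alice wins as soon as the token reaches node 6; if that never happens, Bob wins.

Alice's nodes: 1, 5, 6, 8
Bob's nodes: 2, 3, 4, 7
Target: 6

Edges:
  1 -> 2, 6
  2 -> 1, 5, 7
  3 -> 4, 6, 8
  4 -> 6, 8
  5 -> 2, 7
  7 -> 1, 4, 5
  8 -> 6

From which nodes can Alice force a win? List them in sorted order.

A0 = {6}
A1: add {1, 8} — 1 (Alice) has 1→6; 8 (Alice) has 8→6.
A2: add {4} — 4 (Bob): all of {6, 8} already in.
A3: add {3} — 3 (Bob): all of {4, 6, 8} already in.
A4 = A3; e.g. 2 (Bob) can still go to 5. Fixed point.
Alice's winning region = {1, 3, 4, 6, 8}.

1, 3, 4, 6, 8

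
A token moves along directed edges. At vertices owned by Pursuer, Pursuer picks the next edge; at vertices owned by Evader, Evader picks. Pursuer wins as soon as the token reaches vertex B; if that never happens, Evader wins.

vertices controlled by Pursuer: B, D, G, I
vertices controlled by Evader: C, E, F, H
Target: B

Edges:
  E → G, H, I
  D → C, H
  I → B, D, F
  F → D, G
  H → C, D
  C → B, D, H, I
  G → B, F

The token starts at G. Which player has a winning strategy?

A0 = {B}
A1: add {G, I} — G (Pursuer) has G→B; I (Pursuer) has I→B.
A2 = A1; e.g. C (Evader) can still go to D. Fixed point.
G ∈ A1, so Pursuer can force the target.

Pursuer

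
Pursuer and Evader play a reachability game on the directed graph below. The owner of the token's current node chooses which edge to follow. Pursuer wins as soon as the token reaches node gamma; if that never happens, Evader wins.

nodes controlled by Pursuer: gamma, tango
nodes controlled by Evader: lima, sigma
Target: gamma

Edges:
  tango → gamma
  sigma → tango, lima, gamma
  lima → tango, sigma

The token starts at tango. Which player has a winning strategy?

A0 = {gamma}
A1: add {tango} — tango (Pursuer) has tango→gamma.
A2 = A1; e.g. sigma (Evader) can still go to lima. Fixed point.
tango ∈ A1, so Pursuer can force the target.

Pursuer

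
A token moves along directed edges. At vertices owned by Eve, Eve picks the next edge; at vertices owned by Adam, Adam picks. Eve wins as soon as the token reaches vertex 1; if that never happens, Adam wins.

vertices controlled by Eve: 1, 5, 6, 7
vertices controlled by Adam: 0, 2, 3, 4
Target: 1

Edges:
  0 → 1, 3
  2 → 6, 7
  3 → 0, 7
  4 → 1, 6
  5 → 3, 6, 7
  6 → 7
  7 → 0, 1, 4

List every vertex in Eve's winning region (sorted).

A0 = {1}
A1: add {7} — 7 (Eve) has 7→1.
A2: add {5, 6} — 5 (Eve) has 5→7; 6 (Eve) has 6→7.
A3: add {2, 4} — 2 (Adam): all of {6, 7} already in; 4 (Adam): all of {1, 6} already in.
A4 = A3; e.g. 0 (Adam) can still go to 3. Fixed point.
Eve's winning region = {1, 2, 4, 5, 6, 7}.

1, 2, 4, 5, 6, 7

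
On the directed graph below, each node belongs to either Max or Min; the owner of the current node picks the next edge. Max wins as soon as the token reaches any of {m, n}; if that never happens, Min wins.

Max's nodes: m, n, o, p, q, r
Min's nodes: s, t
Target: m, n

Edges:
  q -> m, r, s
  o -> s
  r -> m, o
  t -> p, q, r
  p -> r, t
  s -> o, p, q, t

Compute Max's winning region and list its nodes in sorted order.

A0 = {m, n}
A1: add {q, r} — q (Max) has q→m; r (Max) has r→m.
A2: add {p} — p (Max) has p→r.
A3: add {t} — t (Min): all of {p, q, r} already in.
A4 = A3; e.g. o (Max) has no edge into A3. Fixed point.
Max's winning region = {m, n, p, q, r, t}.

m, n, p, q, r, t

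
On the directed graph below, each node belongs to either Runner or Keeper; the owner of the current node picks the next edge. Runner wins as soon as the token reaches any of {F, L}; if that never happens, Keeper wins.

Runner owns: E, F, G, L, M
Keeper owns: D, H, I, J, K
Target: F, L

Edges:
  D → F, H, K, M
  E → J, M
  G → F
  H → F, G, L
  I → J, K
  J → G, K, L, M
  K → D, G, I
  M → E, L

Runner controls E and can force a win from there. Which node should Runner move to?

A0 = {F, L}
A1: add {G, M} — G (Runner) has G→F; M (Runner) has M→L.
A2: add {E, H} — E (Runner) has E→M; H (Keeper): all of {F, G, L} already in.
A3 = A2; e.g. D (Keeper) can still go to K. Fixed point.
From E, successor M is in the attractor (rank 1); the other successor J is not.

M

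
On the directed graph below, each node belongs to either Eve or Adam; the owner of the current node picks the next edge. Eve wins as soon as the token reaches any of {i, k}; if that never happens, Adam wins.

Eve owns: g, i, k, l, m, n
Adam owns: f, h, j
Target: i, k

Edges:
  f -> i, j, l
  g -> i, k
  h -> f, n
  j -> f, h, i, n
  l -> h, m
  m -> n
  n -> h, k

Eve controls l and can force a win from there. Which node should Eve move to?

A0 = {i, k}
A1: add {g, n} — g (Eve) has g→i; n (Eve) has n→k.
A2: add {m} — m (Eve) has m→n.
A3: add {l} — l (Eve) has l→m.
A4 = A3; e.g. f (Adam) can still go to j. Fixed point.
From l, successor m is in the attractor (rank 2); the other successor h is not.

m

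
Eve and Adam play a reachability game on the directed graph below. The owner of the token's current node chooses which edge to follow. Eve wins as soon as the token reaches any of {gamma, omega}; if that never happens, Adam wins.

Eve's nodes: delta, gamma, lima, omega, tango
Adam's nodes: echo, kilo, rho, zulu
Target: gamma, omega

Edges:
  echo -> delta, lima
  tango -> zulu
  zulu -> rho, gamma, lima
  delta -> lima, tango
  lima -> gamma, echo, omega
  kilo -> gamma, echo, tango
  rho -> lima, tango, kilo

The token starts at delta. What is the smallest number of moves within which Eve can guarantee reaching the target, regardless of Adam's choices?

A0 = {gamma, omega}
A1: add {lima} — lima (Eve) has lima→gamma.
A2: add {delta} — delta (Eve) has delta→lima.
delta enters the attractor at level 2, so Eve can force the target in 2 moves from there.

2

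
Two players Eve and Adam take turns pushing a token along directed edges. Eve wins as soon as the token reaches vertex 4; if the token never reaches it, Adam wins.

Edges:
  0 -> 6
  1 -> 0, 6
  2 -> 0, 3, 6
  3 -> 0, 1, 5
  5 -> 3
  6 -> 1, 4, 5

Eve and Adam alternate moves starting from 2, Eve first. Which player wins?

Eve

Track states (vertex, player-to-move).
A0 = {(4,Eve), (4,Adam)}
A1: add {(6,Eve)}.
A2: add {(0,Adam)}.
A3: add {(1,Eve), (2,Eve), (3,Eve)}.
(2,Eve) ∈ A3 ⇒ Eve forces the target.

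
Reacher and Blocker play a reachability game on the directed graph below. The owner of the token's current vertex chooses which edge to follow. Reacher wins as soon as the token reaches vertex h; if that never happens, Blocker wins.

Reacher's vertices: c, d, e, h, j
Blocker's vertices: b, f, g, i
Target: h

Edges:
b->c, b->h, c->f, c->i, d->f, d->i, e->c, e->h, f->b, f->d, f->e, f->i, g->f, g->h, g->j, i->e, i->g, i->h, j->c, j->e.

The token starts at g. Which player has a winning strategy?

Blocker

A0 = {h}
A1: add {e} — e (Reacher) has e→h.
A2: add {j} — j (Reacher) has j→e.
A3 = A2; e.g. b (Blocker) can still go to c. Fixed point.
g never enters the attractor, so Blocker can avoid the target forever.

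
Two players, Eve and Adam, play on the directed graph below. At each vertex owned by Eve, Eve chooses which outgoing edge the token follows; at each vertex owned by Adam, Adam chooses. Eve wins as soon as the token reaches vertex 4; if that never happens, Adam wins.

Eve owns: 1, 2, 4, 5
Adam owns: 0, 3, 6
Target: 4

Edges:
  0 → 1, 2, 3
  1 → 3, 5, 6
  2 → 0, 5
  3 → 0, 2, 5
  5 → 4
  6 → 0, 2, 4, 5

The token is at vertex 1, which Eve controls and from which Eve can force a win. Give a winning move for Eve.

A0 = {4}
A1: add {5} — 5 (Eve) has 5→4.
A2: add {1, 2} — 1 (Eve) has 1→5; 2 (Eve) has 2→5.
A3 = A2; e.g. 0 (Adam) can still go to 3. Fixed point.
From 1, successor 5 is in the attractor (rank 1); the other successors 3, 6 are not.

5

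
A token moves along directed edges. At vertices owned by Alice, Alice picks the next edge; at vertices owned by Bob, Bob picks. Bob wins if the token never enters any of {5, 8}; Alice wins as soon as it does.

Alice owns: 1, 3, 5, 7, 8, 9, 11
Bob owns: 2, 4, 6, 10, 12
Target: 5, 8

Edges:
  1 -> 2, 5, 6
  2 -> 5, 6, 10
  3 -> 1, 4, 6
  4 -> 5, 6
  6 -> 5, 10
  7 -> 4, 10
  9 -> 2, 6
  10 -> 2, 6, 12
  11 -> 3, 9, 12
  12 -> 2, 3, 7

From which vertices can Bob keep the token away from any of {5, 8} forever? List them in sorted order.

A0 = {5, 8}
A1: add {1} — 1 (Alice) has 1→5.
A2: add {3} — 3 (Alice) has 3→1.
A3: add {11} — 11 (Alice) has 11→3.
A4 = A3; e.g. 2 (Bob) can still go to 6. Fixed point.
Alice's attractor = {1, 3, 5, 8, 11}; Bob avoids the target exactly from the complement.

2, 4, 6, 7, 9, 10, 12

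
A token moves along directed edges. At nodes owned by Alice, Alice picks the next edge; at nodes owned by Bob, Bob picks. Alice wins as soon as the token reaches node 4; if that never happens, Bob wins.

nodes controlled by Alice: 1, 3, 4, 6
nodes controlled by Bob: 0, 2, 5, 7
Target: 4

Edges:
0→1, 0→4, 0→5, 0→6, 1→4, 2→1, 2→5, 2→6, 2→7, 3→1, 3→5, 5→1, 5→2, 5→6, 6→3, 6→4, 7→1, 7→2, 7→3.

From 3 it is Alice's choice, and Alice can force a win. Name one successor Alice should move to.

A0 = {4}
A1: add {1, 6} — 1 (Alice) has 1→4; 6 (Alice) has 6→4.
A2: add {3} — 3 (Alice) has 3→1.
A3 = A2; e.g. 0 (Bob) can still go to 5. Fixed point.
From 3, successor 1 is in the attractor (rank 1); the other successor 5 is not.

1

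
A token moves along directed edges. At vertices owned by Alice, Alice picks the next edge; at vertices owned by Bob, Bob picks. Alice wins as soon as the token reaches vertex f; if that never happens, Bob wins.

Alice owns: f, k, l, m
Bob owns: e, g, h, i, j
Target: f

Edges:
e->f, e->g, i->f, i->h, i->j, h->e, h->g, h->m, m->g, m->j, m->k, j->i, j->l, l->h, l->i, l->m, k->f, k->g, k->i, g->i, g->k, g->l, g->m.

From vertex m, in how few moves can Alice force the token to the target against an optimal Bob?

A0 = {f}
A1: add {k} — k (Alice) has k→f.
A2: add {m} — m (Alice) has m→k.
m enters the attractor at level 2, so Alice can force the target in 2 moves from there.

2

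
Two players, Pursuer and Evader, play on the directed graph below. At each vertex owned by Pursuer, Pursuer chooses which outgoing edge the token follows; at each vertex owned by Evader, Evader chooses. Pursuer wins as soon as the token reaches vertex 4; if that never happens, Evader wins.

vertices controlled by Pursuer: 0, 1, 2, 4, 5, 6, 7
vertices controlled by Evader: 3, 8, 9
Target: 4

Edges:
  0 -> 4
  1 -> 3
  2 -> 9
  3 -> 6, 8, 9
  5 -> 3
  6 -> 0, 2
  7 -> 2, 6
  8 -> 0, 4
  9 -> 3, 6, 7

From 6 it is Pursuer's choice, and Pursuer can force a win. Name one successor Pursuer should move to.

0

A0 = {4}
A1: add {0} — 0 (Pursuer) has 0→4.
A2: add {6, 8} — 6 (Pursuer) has 6→0; 8 (Evader): all of {0, 4} already in.
A3: add {7} — 7 (Pursuer) has 7→6.
A4 = A3; e.g. 1 (Pursuer) has no edge into A3. Fixed point.
From 6, successor 0 is in the attractor (rank 1); the other successor 2 is not.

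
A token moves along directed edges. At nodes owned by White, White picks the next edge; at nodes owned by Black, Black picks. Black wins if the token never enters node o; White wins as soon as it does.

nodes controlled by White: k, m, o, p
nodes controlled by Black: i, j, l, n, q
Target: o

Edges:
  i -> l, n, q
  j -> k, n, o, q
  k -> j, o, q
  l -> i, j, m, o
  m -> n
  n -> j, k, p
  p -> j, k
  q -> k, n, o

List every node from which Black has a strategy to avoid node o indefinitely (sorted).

i, j, l, m, n, q

A0 = {o}
A1: add {k} — k (White) has k→o.
A2: add {p} — p (White) has p→k.
A3 = A2; e.g. i (Black) can still go to l. Fixed point.
White's attractor = {k, o, p}; Black avoids the target exactly from the complement.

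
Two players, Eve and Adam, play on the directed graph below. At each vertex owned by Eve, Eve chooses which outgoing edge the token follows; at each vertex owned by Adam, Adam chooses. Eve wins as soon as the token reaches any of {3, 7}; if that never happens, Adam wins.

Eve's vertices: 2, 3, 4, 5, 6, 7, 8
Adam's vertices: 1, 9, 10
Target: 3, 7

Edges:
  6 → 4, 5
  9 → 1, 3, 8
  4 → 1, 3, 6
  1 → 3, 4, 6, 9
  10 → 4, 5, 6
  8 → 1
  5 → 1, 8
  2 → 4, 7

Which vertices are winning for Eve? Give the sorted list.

A0 = {3, 7}
A1: add {2, 4} — 2 (Eve) has 2→7; 4 (Eve) has 4→3.
A2: add {6} — 6 (Eve) has 6→4.
A3 = A2; e.g. 1 (Adam) can still go to 9. Fixed point.
Eve's winning region = {2, 3, 4, 6, 7}.

2, 3, 4, 6, 7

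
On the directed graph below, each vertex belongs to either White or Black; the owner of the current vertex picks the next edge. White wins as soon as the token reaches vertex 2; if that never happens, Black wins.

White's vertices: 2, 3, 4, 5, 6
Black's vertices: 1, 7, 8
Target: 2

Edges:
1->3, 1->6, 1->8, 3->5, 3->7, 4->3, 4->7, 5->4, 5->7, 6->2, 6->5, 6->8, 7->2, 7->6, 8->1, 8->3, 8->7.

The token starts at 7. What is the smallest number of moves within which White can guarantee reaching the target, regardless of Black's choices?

2

A0 = {2}
A1: add {6} — 6 (White) has 6→2.
A2: add {7} — 7 (Black): all of {2, 6} already in.
7 enters the attractor at level 2, so White can force the target in 2 moves from there.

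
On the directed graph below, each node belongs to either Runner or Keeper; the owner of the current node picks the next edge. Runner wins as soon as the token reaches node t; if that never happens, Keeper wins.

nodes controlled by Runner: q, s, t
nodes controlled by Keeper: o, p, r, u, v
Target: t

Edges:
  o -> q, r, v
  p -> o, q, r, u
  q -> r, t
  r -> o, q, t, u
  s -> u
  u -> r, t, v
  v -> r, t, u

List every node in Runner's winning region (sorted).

q, t

A0 = {t}
A1: add {q} — q (Runner) has q→t.
A2 = A1; e.g. o (Keeper) can still go to r. Fixed point.
Runner's winning region = {q, t}.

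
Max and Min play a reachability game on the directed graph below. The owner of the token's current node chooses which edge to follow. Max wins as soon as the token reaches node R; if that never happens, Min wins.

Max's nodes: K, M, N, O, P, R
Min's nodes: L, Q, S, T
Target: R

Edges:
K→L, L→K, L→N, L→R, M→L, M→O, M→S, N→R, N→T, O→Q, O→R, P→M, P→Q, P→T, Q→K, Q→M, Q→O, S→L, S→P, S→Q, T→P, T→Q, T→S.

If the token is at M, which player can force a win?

Max

A0 = {R}
A1: add {N, O} — N (Max) has N→R; O (Max) has O→R.
A2: add {M} — M (Max) has M→O.
M ∈ A2, so Max can force the target.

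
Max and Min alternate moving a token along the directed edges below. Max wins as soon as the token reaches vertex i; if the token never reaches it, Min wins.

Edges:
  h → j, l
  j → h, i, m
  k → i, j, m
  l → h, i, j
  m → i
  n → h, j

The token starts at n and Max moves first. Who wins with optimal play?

Max

Track states (vertex, player-to-move).
A0 = {(i,Max), (i,Min)}
A1: add {(j,Max), (k,Max), (l,Max), (m,Max), (m,Min)}.
A2: add {(h,Min), (k,Min)}.
A3: add {(n,Max)}.
(n,Max) ∈ A3 ⇒ Max forces the target.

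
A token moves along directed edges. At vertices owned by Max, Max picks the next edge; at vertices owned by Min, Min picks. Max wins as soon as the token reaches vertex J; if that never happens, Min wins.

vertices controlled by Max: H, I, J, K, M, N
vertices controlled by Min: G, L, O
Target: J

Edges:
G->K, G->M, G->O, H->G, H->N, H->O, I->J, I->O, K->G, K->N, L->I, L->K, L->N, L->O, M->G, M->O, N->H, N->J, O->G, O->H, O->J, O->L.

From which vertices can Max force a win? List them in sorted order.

H, I, J, K, N

A0 = {J}
A1: add {I, N} — I (Max) has I→J; N (Max) has N→J.
A2: add {H, K} — H (Max) has H→N; K (Max) has K→N.
A3 = A2; e.g. G (Min) can still go to M. Fixed point.
Max's winning region = {H, I, J, K, N}.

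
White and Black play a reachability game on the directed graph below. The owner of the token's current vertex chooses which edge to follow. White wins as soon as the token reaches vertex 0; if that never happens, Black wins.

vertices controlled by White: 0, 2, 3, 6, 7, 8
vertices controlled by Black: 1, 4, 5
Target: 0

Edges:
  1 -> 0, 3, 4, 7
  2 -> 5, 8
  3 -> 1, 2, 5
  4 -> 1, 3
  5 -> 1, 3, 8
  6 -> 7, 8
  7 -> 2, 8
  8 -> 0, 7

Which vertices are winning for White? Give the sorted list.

0, 2, 3, 6, 7, 8

A0 = {0}
A1: add {8} — 8 (White) has 8→0.
A2: add {2, 6, 7} — 2 (White) has 2→8; 6 (White) has 6→8; 7 (White) has 7→8.
A3: add {3} — 3 (White) has 3→2.
A4 = A3; e.g. 1 (Black) can still go to 4. Fixed point.
White's winning region = {0, 2, 3, 6, 7, 8}.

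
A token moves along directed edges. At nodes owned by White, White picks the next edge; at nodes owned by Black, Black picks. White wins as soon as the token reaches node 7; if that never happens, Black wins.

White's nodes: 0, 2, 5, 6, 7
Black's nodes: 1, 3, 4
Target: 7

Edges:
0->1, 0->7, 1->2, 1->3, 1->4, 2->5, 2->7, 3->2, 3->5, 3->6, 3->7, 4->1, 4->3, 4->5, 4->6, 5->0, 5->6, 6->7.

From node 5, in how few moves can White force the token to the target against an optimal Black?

A0 = {7}
A1: add {0, 2, 6} — 0 (White) has 0→7; 2 (White) has 2→7; 6 (White) has 6→7.
A2: add {5} — 5 (White) has 5→0.
5 enters the attractor at level 2, so White can force the target in 2 moves from there.

2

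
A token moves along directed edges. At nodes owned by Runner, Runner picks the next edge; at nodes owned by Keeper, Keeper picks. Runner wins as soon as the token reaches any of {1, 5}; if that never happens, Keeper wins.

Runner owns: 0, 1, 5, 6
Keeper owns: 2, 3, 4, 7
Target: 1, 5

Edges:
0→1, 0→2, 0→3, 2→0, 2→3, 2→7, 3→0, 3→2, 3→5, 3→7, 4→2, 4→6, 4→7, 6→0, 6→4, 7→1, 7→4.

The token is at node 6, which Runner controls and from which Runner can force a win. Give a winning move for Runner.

0

A0 = {1, 5}
A1: add {0} — 0 (Runner) has 0→1.
A2: add {6} — 6 (Runner) has 6→0.
A3 = A2; e.g. 2 (Keeper) can still go to 3. Fixed point.
From 6, successor 0 is in the attractor (rank 1); the other successor 4 is not.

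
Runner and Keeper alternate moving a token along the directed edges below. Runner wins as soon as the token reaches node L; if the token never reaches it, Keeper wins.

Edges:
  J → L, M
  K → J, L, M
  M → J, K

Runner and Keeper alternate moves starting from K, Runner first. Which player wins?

Track states (vertex, player-to-move).
A0 = {(L,Runner), (L,Keeper)}
A1: add {(J,Runner), (K,Runner)}.
(K,Runner) ∈ A1 ⇒ Runner forces the target.

Runner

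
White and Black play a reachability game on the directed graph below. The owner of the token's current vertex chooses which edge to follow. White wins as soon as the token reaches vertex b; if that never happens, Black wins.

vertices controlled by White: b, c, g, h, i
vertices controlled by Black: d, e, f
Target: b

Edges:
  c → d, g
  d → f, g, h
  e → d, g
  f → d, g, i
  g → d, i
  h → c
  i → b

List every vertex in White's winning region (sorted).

b, c, g, h, i

A0 = {b}
A1: add {i} — i (White) has i→b.
A2: add {g} — g (White) has g→i.
A3: add {c} — c (White) has c→g.
A4: add {h} — h (White) has h→c.
A5 = A4; e.g. d (Black) can still go to f. Fixed point.
White's winning region = {b, c, g, h, i}.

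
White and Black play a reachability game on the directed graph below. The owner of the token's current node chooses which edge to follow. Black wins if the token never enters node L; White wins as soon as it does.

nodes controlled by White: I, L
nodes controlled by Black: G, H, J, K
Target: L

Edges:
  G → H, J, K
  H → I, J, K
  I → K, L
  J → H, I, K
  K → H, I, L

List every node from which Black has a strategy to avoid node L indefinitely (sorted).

A0 = {L}
A1: add {I} — I (White) has I→L.
A2 = A1; e.g. G (Black) can still go to H. Fixed point.
White's attractor = {I, L}; Black avoids the target exactly from the complement.

G, H, J, K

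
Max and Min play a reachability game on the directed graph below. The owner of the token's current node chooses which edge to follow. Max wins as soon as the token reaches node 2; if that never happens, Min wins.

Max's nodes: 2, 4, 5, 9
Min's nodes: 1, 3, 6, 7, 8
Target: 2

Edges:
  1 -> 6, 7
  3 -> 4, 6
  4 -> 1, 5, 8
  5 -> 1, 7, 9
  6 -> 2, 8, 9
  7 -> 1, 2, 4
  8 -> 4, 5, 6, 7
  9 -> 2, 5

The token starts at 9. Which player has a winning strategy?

Max

A0 = {2}
A1: add {9} — 9 (Max) has 9→2.
9 ∈ A1, so Max can force the target.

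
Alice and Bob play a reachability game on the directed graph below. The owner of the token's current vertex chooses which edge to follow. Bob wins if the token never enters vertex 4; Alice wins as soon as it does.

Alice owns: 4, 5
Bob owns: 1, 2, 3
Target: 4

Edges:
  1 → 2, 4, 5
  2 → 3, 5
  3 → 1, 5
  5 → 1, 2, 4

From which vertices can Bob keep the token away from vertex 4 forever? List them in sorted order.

1, 2, 3

A0 = {4}
A1: add {5} — 5 (Alice) has 5→4.
A2 = A1; e.g. 1 (Bob) can still go to 2. Fixed point.
Alice's attractor = {4, 5}; Bob avoids the target exactly from the complement.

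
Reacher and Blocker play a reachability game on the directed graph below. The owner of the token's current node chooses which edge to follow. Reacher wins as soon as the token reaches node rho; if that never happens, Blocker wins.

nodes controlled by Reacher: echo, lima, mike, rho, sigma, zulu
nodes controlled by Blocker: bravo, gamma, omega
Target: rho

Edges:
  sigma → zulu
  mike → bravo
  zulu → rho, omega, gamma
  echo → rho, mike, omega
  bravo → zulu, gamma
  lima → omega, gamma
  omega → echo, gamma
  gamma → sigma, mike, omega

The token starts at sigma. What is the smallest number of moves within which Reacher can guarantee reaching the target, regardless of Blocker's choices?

A0 = {rho}
A1: add {echo, zulu} — zulu (Reacher) has zulu→rho; echo (Reacher) has echo→rho.
A2: add {sigma} — sigma (Reacher) has sigma→zulu.
A3 = A2; e.g. mike (Reacher) has no edge into A2. Fixed point.
sigma enters the attractor at level 2, so Reacher can force the target in 2 moves from there.

2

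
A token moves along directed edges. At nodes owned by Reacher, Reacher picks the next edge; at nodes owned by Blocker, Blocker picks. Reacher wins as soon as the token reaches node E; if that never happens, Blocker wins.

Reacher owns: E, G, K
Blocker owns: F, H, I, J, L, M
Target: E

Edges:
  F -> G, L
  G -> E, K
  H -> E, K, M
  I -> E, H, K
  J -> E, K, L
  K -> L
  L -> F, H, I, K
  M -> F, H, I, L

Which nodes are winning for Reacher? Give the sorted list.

A0 = {E}
A1: add {G} — G (Reacher) has G→E.
A2 = A1; e.g. F (Blocker) can still go to L. Fixed point.
Reacher's winning region = {E, G}.

E, G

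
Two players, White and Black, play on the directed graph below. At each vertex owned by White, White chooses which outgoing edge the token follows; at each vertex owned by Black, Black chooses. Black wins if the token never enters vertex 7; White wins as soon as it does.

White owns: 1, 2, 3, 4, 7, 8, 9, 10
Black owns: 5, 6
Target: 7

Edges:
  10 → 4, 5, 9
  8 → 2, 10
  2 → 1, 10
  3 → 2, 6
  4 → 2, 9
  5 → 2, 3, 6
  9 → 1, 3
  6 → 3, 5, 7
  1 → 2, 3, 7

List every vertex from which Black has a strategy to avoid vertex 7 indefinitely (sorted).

A0 = {7}
A1: add {1} — 1 (White) has 1→7.
A2: add {2, 9} — 2 (White) has 2→1; 9 (White) has 9→1.
A3: add {3, 4, 8, 10} — 3 (White) has 3→2; 4 (White) has 4→2; 8 (White) has 8→2; 10 (White) has 10→9.
A4 = A3; e.g. 5 (Black) can still go to 6. Fixed point.
White's attractor = {1, 2, 3, 4, 7, 8, 9, 10}; Black avoids the target exactly from the complement.

5, 6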